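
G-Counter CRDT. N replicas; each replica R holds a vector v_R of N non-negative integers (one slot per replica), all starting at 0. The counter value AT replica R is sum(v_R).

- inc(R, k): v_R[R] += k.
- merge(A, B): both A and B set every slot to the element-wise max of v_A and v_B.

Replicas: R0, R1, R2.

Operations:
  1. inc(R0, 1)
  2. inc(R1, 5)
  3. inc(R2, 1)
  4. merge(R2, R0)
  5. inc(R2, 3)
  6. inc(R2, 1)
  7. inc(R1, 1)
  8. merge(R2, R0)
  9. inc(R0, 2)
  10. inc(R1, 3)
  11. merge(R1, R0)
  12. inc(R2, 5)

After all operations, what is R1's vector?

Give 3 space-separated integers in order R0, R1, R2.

Op 1: inc R0 by 1 -> R0=(1,0,0) value=1
Op 2: inc R1 by 5 -> R1=(0,5,0) value=5
Op 3: inc R2 by 1 -> R2=(0,0,1) value=1
Op 4: merge R2<->R0 -> R2=(1,0,1) R0=(1,0,1)
Op 5: inc R2 by 3 -> R2=(1,0,4) value=5
Op 6: inc R2 by 1 -> R2=(1,0,5) value=6
Op 7: inc R1 by 1 -> R1=(0,6,0) value=6
Op 8: merge R2<->R0 -> R2=(1,0,5) R0=(1,0,5)
Op 9: inc R0 by 2 -> R0=(3,0,5) value=8
Op 10: inc R1 by 3 -> R1=(0,9,0) value=9
Op 11: merge R1<->R0 -> R1=(3,9,5) R0=(3,9,5)
Op 12: inc R2 by 5 -> R2=(1,0,10) value=11

Answer: 3 9 5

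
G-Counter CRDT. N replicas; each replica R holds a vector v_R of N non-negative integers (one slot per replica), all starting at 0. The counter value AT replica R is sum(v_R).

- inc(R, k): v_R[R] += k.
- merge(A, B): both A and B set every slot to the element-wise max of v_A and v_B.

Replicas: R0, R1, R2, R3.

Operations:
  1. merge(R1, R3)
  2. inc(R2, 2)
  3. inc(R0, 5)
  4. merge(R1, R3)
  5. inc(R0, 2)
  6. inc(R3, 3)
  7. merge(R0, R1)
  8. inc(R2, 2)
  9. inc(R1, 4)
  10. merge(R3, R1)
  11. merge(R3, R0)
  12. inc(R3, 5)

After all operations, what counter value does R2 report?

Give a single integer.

Answer: 4

Derivation:
Op 1: merge R1<->R3 -> R1=(0,0,0,0) R3=(0,0,0,0)
Op 2: inc R2 by 2 -> R2=(0,0,2,0) value=2
Op 3: inc R0 by 5 -> R0=(5,0,0,0) value=5
Op 4: merge R1<->R3 -> R1=(0,0,0,0) R3=(0,0,0,0)
Op 5: inc R0 by 2 -> R0=(7,0,0,0) value=7
Op 6: inc R3 by 3 -> R3=(0,0,0,3) value=3
Op 7: merge R0<->R1 -> R0=(7,0,0,0) R1=(7,0,0,0)
Op 8: inc R2 by 2 -> R2=(0,0,4,0) value=4
Op 9: inc R1 by 4 -> R1=(7,4,0,0) value=11
Op 10: merge R3<->R1 -> R3=(7,4,0,3) R1=(7,4,0,3)
Op 11: merge R3<->R0 -> R3=(7,4,0,3) R0=(7,4,0,3)
Op 12: inc R3 by 5 -> R3=(7,4,0,8) value=19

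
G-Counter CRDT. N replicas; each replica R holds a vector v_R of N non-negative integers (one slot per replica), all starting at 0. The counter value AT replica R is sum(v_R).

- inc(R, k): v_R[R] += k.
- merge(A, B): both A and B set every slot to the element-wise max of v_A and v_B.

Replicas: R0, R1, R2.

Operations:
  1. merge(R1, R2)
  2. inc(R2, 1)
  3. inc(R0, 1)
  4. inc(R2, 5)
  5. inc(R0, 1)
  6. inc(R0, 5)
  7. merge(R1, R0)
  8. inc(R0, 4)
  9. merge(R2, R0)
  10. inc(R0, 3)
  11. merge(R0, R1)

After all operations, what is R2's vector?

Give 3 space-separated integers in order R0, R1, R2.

Answer: 11 0 6

Derivation:
Op 1: merge R1<->R2 -> R1=(0,0,0) R2=(0,0,0)
Op 2: inc R2 by 1 -> R2=(0,0,1) value=1
Op 3: inc R0 by 1 -> R0=(1,0,0) value=1
Op 4: inc R2 by 5 -> R2=(0,0,6) value=6
Op 5: inc R0 by 1 -> R0=(2,0,0) value=2
Op 6: inc R0 by 5 -> R0=(7,0,0) value=7
Op 7: merge R1<->R0 -> R1=(7,0,0) R0=(7,0,0)
Op 8: inc R0 by 4 -> R0=(11,0,0) value=11
Op 9: merge R2<->R0 -> R2=(11,0,6) R0=(11,0,6)
Op 10: inc R0 by 3 -> R0=(14,0,6) value=20
Op 11: merge R0<->R1 -> R0=(14,0,6) R1=(14,0,6)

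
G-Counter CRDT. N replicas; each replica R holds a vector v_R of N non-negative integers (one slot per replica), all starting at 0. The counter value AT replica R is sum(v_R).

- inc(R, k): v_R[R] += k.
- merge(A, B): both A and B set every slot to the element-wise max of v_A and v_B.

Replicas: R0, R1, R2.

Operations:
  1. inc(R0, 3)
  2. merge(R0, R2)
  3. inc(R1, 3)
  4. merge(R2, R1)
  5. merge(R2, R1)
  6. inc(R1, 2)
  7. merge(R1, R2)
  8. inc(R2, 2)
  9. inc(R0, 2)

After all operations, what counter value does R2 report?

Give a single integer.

Op 1: inc R0 by 3 -> R0=(3,0,0) value=3
Op 2: merge R0<->R2 -> R0=(3,0,0) R2=(3,0,0)
Op 3: inc R1 by 3 -> R1=(0,3,0) value=3
Op 4: merge R2<->R1 -> R2=(3,3,0) R1=(3,3,0)
Op 5: merge R2<->R1 -> R2=(3,3,0) R1=(3,3,0)
Op 6: inc R1 by 2 -> R1=(3,5,0) value=8
Op 7: merge R1<->R2 -> R1=(3,5,0) R2=(3,5,0)
Op 8: inc R2 by 2 -> R2=(3,5,2) value=10
Op 9: inc R0 by 2 -> R0=(5,0,0) value=5

Answer: 10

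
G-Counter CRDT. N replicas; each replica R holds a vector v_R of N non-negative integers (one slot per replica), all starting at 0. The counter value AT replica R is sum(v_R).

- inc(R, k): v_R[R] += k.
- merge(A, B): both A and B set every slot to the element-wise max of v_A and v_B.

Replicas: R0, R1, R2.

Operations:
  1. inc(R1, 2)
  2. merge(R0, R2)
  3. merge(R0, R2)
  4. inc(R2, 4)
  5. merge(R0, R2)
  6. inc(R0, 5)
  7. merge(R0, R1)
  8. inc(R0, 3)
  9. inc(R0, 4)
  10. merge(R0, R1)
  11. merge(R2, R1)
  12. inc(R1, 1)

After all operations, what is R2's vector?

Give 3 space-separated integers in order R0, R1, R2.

Op 1: inc R1 by 2 -> R1=(0,2,0) value=2
Op 2: merge R0<->R2 -> R0=(0,0,0) R2=(0,0,0)
Op 3: merge R0<->R2 -> R0=(0,0,0) R2=(0,0,0)
Op 4: inc R2 by 4 -> R2=(0,0,4) value=4
Op 5: merge R0<->R2 -> R0=(0,0,4) R2=(0,0,4)
Op 6: inc R0 by 5 -> R0=(5,0,4) value=9
Op 7: merge R0<->R1 -> R0=(5,2,4) R1=(5,2,4)
Op 8: inc R0 by 3 -> R0=(8,2,4) value=14
Op 9: inc R0 by 4 -> R0=(12,2,4) value=18
Op 10: merge R0<->R1 -> R0=(12,2,4) R1=(12,2,4)
Op 11: merge R2<->R1 -> R2=(12,2,4) R1=(12,2,4)
Op 12: inc R1 by 1 -> R1=(12,3,4) value=19

Answer: 12 2 4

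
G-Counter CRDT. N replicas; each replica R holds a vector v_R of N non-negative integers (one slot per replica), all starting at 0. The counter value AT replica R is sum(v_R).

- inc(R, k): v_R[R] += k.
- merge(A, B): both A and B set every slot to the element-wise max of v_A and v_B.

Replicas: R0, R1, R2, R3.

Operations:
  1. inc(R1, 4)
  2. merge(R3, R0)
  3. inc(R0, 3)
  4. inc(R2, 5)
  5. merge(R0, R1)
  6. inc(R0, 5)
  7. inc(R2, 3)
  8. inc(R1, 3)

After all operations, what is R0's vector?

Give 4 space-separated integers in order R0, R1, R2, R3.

Op 1: inc R1 by 4 -> R1=(0,4,0,0) value=4
Op 2: merge R3<->R0 -> R3=(0,0,0,0) R0=(0,0,0,0)
Op 3: inc R0 by 3 -> R0=(3,0,0,0) value=3
Op 4: inc R2 by 5 -> R2=(0,0,5,0) value=5
Op 5: merge R0<->R1 -> R0=(3,4,0,0) R1=(3,4,0,0)
Op 6: inc R0 by 5 -> R0=(8,4,0,0) value=12
Op 7: inc R2 by 3 -> R2=(0,0,8,0) value=8
Op 8: inc R1 by 3 -> R1=(3,7,0,0) value=10

Answer: 8 4 0 0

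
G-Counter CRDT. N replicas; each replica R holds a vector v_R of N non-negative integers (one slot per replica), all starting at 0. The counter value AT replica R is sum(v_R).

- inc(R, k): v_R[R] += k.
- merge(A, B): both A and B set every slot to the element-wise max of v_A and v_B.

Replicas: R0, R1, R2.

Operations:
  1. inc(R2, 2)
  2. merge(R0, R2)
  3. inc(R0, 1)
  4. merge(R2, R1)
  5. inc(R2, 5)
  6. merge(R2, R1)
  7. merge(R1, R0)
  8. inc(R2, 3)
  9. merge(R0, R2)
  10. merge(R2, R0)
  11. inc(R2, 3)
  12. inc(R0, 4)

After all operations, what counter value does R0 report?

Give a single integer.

Op 1: inc R2 by 2 -> R2=(0,0,2) value=2
Op 2: merge R0<->R2 -> R0=(0,0,2) R2=(0,0,2)
Op 3: inc R0 by 1 -> R0=(1,0,2) value=3
Op 4: merge R2<->R1 -> R2=(0,0,2) R1=(0,0,2)
Op 5: inc R2 by 5 -> R2=(0,0,7) value=7
Op 6: merge R2<->R1 -> R2=(0,0,7) R1=(0,0,7)
Op 7: merge R1<->R0 -> R1=(1,0,7) R0=(1,0,7)
Op 8: inc R2 by 3 -> R2=(0,0,10) value=10
Op 9: merge R0<->R2 -> R0=(1,0,10) R2=(1,0,10)
Op 10: merge R2<->R0 -> R2=(1,0,10) R0=(1,0,10)
Op 11: inc R2 by 3 -> R2=(1,0,13) value=14
Op 12: inc R0 by 4 -> R0=(5,0,10) value=15

Answer: 15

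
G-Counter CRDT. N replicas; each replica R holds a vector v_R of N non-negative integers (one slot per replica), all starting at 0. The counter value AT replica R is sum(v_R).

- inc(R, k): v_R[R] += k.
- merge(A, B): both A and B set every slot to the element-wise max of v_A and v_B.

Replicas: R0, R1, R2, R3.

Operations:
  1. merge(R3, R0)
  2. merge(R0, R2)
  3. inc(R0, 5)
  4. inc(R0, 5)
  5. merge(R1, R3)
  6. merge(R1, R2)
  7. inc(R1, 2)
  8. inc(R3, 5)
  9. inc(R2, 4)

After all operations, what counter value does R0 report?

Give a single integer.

Op 1: merge R3<->R0 -> R3=(0,0,0,0) R0=(0,0,0,0)
Op 2: merge R0<->R2 -> R0=(0,0,0,0) R2=(0,0,0,0)
Op 3: inc R0 by 5 -> R0=(5,0,0,0) value=5
Op 4: inc R0 by 5 -> R0=(10,0,0,0) value=10
Op 5: merge R1<->R3 -> R1=(0,0,0,0) R3=(0,0,0,0)
Op 6: merge R1<->R2 -> R1=(0,0,0,0) R2=(0,0,0,0)
Op 7: inc R1 by 2 -> R1=(0,2,0,0) value=2
Op 8: inc R3 by 5 -> R3=(0,0,0,5) value=5
Op 9: inc R2 by 4 -> R2=(0,0,4,0) value=4

Answer: 10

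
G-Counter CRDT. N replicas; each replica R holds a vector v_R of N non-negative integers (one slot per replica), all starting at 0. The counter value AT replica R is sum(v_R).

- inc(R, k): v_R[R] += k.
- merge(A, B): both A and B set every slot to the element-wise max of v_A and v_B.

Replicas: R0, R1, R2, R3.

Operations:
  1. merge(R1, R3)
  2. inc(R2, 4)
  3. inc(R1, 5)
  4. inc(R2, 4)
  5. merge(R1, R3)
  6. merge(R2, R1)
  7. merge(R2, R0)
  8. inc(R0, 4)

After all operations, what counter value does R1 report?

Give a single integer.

Answer: 13

Derivation:
Op 1: merge R1<->R3 -> R1=(0,0,0,0) R3=(0,0,0,0)
Op 2: inc R2 by 4 -> R2=(0,0,4,0) value=4
Op 3: inc R1 by 5 -> R1=(0,5,0,0) value=5
Op 4: inc R2 by 4 -> R2=(0,0,8,0) value=8
Op 5: merge R1<->R3 -> R1=(0,5,0,0) R3=(0,5,0,0)
Op 6: merge R2<->R1 -> R2=(0,5,8,0) R1=(0,5,8,0)
Op 7: merge R2<->R0 -> R2=(0,5,8,0) R0=(0,5,8,0)
Op 8: inc R0 by 4 -> R0=(4,5,8,0) value=17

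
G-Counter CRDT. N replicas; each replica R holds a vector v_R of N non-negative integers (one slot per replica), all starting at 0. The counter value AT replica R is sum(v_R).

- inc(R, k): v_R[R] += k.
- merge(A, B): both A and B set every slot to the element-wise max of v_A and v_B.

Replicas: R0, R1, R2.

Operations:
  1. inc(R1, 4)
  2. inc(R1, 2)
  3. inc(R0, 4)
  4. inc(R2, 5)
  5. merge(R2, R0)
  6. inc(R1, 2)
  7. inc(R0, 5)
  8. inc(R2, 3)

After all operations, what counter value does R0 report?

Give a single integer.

Op 1: inc R1 by 4 -> R1=(0,4,0) value=4
Op 2: inc R1 by 2 -> R1=(0,6,0) value=6
Op 3: inc R0 by 4 -> R0=(4,0,0) value=4
Op 4: inc R2 by 5 -> R2=(0,0,5) value=5
Op 5: merge R2<->R0 -> R2=(4,0,5) R0=(4,0,5)
Op 6: inc R1 by 2 -> R1=(0,8,0) value=8
Op 7: inc R0 by 5 -> R0=(9,0,5) value=14
Op 8: inc R2 by 3 -> R2=(4,0,8) value=12

Answer: 14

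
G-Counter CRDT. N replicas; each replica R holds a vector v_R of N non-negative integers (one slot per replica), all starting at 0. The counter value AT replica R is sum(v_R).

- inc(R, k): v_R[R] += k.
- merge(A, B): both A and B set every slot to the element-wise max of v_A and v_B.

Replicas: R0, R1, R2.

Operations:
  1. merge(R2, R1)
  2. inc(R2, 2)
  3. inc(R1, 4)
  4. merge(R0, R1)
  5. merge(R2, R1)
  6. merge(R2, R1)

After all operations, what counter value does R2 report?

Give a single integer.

Answer: 6

Derivation:
Op 1: merge R2<->R1 -> R2=(0,0,0) R1=(0,0,0)
Op 2: inc R2 by 2 -> R2=(0,0,2) value=2
Op 3: inc R1 by 4 -> R1=(0,4,0) value=4
Op 4: merge R0<->R1 -> R0=(0,4,0) R1=(0,4,0)
Op 5: merge R2<->R1 -> R2=(0,4,2) R1=(0,4,2)
Op 6: merge R2<->R1 -> R2=(0,4,2) R1=(0,4,2)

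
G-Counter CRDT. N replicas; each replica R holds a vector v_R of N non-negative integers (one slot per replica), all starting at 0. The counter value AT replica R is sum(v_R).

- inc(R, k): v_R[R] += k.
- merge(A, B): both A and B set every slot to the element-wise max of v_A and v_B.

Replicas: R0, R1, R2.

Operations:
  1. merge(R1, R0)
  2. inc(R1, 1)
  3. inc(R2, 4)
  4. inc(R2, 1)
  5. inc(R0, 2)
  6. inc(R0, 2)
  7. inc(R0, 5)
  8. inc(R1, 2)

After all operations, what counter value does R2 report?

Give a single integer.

Answer: 5

Derivation:
Op 1: merge R1<->R0 -> R1=(0,0,0) R0=(0,0,0)
Op 2: inc R1 by 1 -> R1=(0,1,0) value=1
Op 3: inc R2 by 4 -> R2=(0,0,4) value=4
Op 4: inc R2 by 1 -> R2=(0,0,5) value=5
Op 5: inc R0 by 2 -> R0=(2,0,0) value=2
Op 6: inc R0 by 2 -> R0=(4,0,0) value=4
Op 7: inc R0 by 5 -> R0=(9,0,0) value=9
Op 8: inc R1 by 2 -> R1=(0,3,0) value=3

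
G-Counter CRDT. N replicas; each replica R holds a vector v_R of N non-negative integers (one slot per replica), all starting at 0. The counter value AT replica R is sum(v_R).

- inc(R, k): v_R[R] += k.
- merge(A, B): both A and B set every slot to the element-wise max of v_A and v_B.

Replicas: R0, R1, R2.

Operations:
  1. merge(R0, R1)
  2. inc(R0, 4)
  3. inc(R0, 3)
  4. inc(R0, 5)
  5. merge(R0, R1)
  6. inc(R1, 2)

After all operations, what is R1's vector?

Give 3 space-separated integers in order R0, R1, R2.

Answer: 12 2 0

Derivation:
Op 1: merge R0<->R1 -> R0=(0,0,0) R1=(0,0,0)
Op 2: inc R0 by 4 -> R0=(4,0,0) value=4
Op 3: inc R0 by 3 -> R0=(7,0,0) value=7
Op 4: inc R0 by 5 -> R0=(12,0,0) value=12
Op 5: merge R0<->R1 -> R0=(12,0,0) R1=(12,0,0)
Op 6: inc R1 by 2 -> R1=(12,2,0) value=14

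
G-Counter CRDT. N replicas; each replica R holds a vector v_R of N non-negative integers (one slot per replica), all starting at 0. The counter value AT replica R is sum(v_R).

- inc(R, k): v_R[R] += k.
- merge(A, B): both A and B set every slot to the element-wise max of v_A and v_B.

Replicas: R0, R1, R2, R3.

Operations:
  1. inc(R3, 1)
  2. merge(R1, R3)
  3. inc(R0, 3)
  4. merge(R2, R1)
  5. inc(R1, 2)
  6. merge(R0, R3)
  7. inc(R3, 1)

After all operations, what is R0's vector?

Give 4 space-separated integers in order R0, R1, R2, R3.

Answer: 3 0 0 1

Derivation:
Op 1: inc R3 by 1 -> R3=(0,0,0,1) value=1
Op 2: merge R1<->R3 -> R1=(0,0,0,1) R3=(0,0,0,1)
Op 3: inc R0 by 3 -> R0=(3,0,0,0) value=3
Op 4: merge R2<->R1 -> R2=(0,0,0,1) R1=(0,0,0,1)
Op 5: inc R1 by 2 -> R1=(0,2,0,1) value=3
Op 6: merge R0<->R3 -> R0=(3,0,0,1) R3=(3,0,0,1)
Op 7: inc R3 by 1 -> R3=(3,0,0,2) value=5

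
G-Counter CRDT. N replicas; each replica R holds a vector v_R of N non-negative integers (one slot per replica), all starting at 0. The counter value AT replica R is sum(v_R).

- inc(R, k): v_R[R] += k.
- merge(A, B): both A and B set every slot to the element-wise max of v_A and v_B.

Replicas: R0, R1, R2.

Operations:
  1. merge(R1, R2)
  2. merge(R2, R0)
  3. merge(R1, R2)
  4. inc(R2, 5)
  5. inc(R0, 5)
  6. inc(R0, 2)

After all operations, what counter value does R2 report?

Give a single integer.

Op 1: merge R1<->R2 -> R1=(0,0,0) R2=(0,0,0)
Op 2: merge R2<->R0 -> R2=(0,0,0) R0=(0,0,0)
Op 3: merge R1<->R2 -> R1=(0,0,0) R2=(0,0,0)
Op 4: inc R2 by 5 -> R2=(0,0,5) value=5
Op 5: inc R0 by 5 -> R0=(5,0,0) value=5
Op 6: inc R0 by 2 -> R0=(7,0,0) value=7

Answer: 5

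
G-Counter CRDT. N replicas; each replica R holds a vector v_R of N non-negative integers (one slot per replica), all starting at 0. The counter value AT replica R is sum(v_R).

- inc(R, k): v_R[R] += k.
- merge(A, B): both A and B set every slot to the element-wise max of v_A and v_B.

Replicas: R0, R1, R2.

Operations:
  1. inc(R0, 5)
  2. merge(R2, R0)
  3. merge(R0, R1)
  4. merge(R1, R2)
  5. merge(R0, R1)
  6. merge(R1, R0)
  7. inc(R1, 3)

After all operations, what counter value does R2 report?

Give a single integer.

Op 1: inc R0 by 5 -> R0=(5,0,0) value=5
Op 2: merge R2<->R0 -> R2=(5,0,0) R0=(5,0,0)
Op 3: merge R0<->R1 -> R0=(5,0,0) R1=(5,0,0)
Op 4: merge R1<->R2 -> R1=(5,0,0) R2=(5,0,0)
Op 5: merge R0<->R1 -> R0=(5,0,0) R1=(5,0,0)
Op 6: merge R1<->R0 -> R1=(5,0,0) R0=(5,0,0)
Op 7: inc R1 by 3 -> R1=(5,3,0) value=8

Answer: 5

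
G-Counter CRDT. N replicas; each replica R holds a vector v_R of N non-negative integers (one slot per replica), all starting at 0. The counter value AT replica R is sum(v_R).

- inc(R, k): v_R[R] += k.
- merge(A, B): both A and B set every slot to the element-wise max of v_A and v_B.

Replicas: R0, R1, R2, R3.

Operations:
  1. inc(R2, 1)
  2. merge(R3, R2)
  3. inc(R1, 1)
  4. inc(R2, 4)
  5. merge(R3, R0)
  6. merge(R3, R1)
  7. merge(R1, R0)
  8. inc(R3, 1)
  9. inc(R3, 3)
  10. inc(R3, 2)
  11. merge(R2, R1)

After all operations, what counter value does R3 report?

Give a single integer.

Op 1: inc R2 by 1 -> R2=(0,0,1,0) value=1
Op 2: merge R3<->R2 -> R3=(0,0,1,0) R2=(0,0,1,0)
Op 3: inc R1 by 1 -> R1=(0,1,0,0) value=1
Op 4: inc R2 by 4 -> R2=(0,0,5,0) value=5
Op 5: merge R3<->R0 -> R3=(0,0,1,0) R0=(0,0,1,0)
Op 6: merge R3<->R1 -> R3=(0,1,1,0) R1=(0,1,1,0)
Op 7: merge R1<->R0 -> R1=(0,1,1,0) R0=(0,1,1,0)
Op 8: inc R3 by 1 -> R3=(0,1,1,1) value=3
Op 9: inc R3 by 3 -> R3=(0,1,1,4) value=6
Op 10: inc R3 by 2 -> R3=(0,1,1,6) value=8
Op 11: merge R2<->R1 -> R2=(0,1,5,0) R1=(0,1,5,0)

Answer: 8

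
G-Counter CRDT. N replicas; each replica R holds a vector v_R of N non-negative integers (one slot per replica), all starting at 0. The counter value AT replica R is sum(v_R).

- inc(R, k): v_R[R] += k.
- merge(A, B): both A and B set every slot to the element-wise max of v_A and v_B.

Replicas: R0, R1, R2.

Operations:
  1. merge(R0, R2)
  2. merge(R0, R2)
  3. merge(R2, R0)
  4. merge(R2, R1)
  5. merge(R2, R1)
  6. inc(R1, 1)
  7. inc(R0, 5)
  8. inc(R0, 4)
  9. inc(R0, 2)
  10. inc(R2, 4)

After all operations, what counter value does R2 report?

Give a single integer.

Op 1: merge R0<->R2 -> R0=(0,0,0) R2=(0,0,0)
Op 2: merge R0<->R2 -> R0=(0,0,0) R2=(0,0,0)
Op 3: merge R2<->R0 -> R2=(0,0,0) R0=(0,0,0)
Op 4: merge R2<->R1 -> R2=(0,0,0) R1=(0,0,0)
Op 5: merge R2<->R1 -> R2=(0,0,0) R1=(0,0,0)
Op 6: inc R1 by 1 -> R1=(0,1,0) value=1
Op 7: inc R0 by 5 -> R0=(5,0,0) value=5
Op 8: inc R0 by 4 -> R0=(9,0,0) value=9
Op 9: inc R0 by 2 -> R0=(11,0,0) value=11
Op 10: inc R2 by 4 -> R2=(0,0,4) value=4

Answer: 4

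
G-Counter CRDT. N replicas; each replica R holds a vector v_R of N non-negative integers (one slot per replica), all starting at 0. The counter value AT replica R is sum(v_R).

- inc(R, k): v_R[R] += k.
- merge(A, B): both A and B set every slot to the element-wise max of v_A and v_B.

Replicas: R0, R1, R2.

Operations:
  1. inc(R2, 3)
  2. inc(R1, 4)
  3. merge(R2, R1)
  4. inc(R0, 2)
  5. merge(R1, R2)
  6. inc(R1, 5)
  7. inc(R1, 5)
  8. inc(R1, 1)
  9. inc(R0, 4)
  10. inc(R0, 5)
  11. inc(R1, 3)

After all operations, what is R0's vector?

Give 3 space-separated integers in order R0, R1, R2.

Answer: 11 0 0

Derivation:
Op 1: inc R2 by 3 -> R2=(0,0,3) value=3
Op 2: inc R1 by 4 -> R1=(0,4,0) value=4
Op 3: merge R2<->R1 -> R2=(0,4,3) R1=(0,4,3)
Op 4: inc R0 by 2 -> R0=(2,0,0) value=2
Op 5: merge R1<->R2 -> R1=(0,4,3) R2=(0,4,3)
Op 6: inc R1 by 5 -> R1=(0,9,3) value=12
Op 7: inc R1 by 5 -> R1=(0,14,3) value=17
Op 8: inc R1 by 1 -> R1=(0,15,3) value=18
Op 9: inc R0 by 4 -> R0=(6,0,0) value=6
Op 10: inc R0 by 5 -> R0=(11,0,0) value=11
Op 11: inc R1 by 3 -> R1=(0,18,3) value=21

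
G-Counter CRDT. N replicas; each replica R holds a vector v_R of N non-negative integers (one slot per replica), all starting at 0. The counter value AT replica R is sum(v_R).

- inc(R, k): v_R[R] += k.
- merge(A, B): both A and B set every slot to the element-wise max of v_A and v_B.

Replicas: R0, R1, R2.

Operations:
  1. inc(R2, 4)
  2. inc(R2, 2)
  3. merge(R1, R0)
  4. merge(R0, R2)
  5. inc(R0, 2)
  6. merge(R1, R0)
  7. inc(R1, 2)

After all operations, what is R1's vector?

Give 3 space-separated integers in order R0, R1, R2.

Op 1: inc R2 by 4 -> R2=(0,0,4) value=4
Op 2: inc R2 by 2 -> R2=(0,0,6) value=6
Op 3: merge R1<->R0 -> R1=(0,0,0) R0=(0,0,0)
Op 4: merge R0<->R2 -> R0=(0,0,6) R2=(0,0,6)
Op 5: inc R0 by 2 -> R0=(2,0,6) value=8
Op 6: merge R1<->R0 -> R1=(2,0,6) R0=(2,0,6)
Op 7: inc R1 by 2 -> R1=(2,2,6) value=10

Answer: 2 2 6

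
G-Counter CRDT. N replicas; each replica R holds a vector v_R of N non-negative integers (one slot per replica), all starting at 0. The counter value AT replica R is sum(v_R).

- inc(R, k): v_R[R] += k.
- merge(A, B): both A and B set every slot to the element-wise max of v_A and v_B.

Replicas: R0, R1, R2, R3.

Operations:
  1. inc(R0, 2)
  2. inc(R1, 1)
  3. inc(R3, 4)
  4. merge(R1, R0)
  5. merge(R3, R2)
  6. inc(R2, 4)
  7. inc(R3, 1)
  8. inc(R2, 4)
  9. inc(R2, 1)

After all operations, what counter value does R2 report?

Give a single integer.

Answer: 13

Derivation:
Op 1: inc R0 by 2 -> R0=(2,0,0,0) value=2
Op 2: inc R1 by 1 -> R1=(0,1,0,0) value=1
Op 3: inc R3 by 4 -> R3=(0,0,0,4) value=4
Op 4: merge R1<->R0 -> R1=(2,1,0,0) R0=(2,1,0,0)
Op 5: merge R3<->R2 -> R3=(0,0,0,4) R2=(0,0,0,4)
Op 6: inc R2 by 4 -> R2=(0,0,4,4) value=8
Op 7: inc R3 by 1 -> R3=(0,0,0,5) value=5
Op 8: inc R2 by 4 -> R2=(0,0,8,4) value=12
Op 9: inc R2 by 1 -> R2=(0,0,9,4) value=13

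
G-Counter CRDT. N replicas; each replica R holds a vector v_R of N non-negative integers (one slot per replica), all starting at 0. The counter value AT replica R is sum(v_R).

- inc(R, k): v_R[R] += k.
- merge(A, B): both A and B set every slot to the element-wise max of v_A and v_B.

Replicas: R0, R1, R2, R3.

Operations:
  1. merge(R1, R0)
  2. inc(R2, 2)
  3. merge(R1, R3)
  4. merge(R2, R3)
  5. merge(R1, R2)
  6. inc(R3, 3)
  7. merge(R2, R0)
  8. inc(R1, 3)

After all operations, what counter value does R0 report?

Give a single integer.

Op 1: merge R1<->R0 -> R1=(0,0,0,0) R0=(0,0,0,0)
Op 2: inc R2 by 2 -> R2=(0,0,2,0) value=2
Op 3: merge R1<->R3 -> R1=(0,0,0,0) R3=(0,0,0,0)
Op 4: merge R2<->R3 -> R2=(0,0,2,0) R3=(0,0,2,0)
Op 5: merge R1<->R2 -> R1=(0,0,2,0) R2=(0,0,2,0)
Op 6: inc R3 by 3 -> R3=(0,0,2,3) value=5
Op 7: merge R2<->R0 -> R2=(0,0,2,0) R0=(0,0,2,0)
Op 8: inc R1 by 3 -> R1=(0,3,2,0) value=5

Answer: 2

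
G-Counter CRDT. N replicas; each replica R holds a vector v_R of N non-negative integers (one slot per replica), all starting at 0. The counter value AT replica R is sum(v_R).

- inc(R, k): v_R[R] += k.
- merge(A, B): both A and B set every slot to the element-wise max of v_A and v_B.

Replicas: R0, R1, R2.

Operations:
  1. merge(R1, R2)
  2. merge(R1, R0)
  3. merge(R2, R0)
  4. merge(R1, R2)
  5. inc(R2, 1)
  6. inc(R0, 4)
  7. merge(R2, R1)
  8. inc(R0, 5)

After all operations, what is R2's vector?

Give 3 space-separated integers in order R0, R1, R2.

Answer: 0 0 1

Derivation:
Op 1: merge R1<->R2 -> R1=(0,0,0) R2=(0,0,0)
Op 2: merge R1<->R0 -> R1=(0,0,0) R0=(0,0,0)
Op 3: merge R2<->R0 -> R2=(0,0,0) R0=(0,0,0)
Op 4: merge R1<->R2 -> R1=(0,0,0) R2=(0,0,0)
Op 5: inc R2 by 1 -> R2=(0,0,1) value=1
Op 6: inc R0 by 4 -> R0=(4,0,0) value=4
Op 7: merge R2<->R1 -> R2=(0,0,1) R1=(0,0,1)
Op 8: inc R0 by 5 -> R0=(9,0,0) value=9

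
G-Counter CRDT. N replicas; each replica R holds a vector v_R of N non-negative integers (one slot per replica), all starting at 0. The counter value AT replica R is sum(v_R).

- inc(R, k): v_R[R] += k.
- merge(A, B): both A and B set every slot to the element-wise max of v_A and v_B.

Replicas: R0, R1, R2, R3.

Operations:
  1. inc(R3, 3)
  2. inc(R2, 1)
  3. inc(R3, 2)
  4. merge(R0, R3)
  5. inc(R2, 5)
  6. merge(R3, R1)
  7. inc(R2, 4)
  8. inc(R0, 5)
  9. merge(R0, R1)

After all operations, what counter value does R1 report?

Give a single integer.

Op 1: inc R3 by 3 -> R3=(0,0,0,3) value=3
Op 2: inc R2 by 1 -> R2=(0,0,1,0) value=1
Op 3: inc R3 by 2 -> R3=(0,0,0,5) value=5
Op 4: merge R0<->R3 -> R0=(0,0,0,5) R3=(0,0,0,5)
Op 5: inc R2 by 5 -> R2=(0,0,6,0) value=6
Op 6: merge R3<->R1 -> R3=(0,0,0,5) R1=(0,0,0,5)
Op 7: inc R2 by 4 -> R2=(0,0,10,0) value=10
Op 8: inc R0 by 5 -> R0=(5,0,0,5) value=10
Op 9: merge R0<->R1 -> R0=(5,0,0,5) R1=(5,0,0,5)

Answer: 10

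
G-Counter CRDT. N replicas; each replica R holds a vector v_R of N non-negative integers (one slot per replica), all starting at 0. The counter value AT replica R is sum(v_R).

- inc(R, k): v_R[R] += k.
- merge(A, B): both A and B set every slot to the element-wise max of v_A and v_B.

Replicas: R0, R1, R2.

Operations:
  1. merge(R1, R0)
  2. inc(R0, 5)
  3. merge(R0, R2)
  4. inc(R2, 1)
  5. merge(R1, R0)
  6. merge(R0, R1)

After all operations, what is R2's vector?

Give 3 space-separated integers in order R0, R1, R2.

Answer: 5 0 1

Derivation:
Op 1: merge R1<->R0 -> R1=(0,0,0) R0=(0,0,0)
Op 2: inc R0 by 5 -> R0=(5,0,0) value=5
Op 3: merge R0<->R2 -> R0=(5,0,0) R2=(5,0,0)
Op 4: inc R2 by 1 -> R2=(5,0,1) value=6
Op 5: merge R1<->R0 -> R1=(5,0,0) R0=(5,0,0)
Op 6: merge R0<->R1 -> R0=(5,0,0) R1=(5,0,0)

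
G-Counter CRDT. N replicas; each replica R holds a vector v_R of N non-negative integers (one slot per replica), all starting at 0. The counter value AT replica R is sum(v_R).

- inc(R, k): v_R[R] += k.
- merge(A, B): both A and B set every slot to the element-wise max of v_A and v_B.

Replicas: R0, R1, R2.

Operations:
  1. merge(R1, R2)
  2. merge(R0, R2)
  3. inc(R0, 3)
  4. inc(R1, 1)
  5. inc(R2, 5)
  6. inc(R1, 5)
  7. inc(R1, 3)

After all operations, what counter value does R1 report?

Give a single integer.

Answer: 9

Derivation:
Op 1: merge R1<->R2 -> R1=(0,0,0) R2=(0,0,0)
Op 2: merge R0<->R2 -> R0=(0,0,0) R2=(0,0,0)
Op 3: inc R0 by 3 -> R0=(3,0,0) value=3
Op 4: inc R1 by 1 -> R1=(0,1,0) value=1
Op 5: inc R2 by 5 -> R2=(0,0,5) value=5
Op 6: inc R1 by 5 -> R1=(0,6,0) value=6
Op 7: inc R1 by 3 -> R1=(0,9,0) value=9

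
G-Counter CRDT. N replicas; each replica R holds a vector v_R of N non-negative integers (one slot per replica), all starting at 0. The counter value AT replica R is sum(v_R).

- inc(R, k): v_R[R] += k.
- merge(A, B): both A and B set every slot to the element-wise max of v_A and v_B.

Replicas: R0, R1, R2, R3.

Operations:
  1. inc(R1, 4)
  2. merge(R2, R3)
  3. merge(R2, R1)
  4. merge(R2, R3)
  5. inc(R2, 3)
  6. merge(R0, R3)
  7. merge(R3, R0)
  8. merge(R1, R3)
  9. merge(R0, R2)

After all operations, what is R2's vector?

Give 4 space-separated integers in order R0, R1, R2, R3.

Op 1: inc R1 by 4 -> R1=(0,4,0,0) value=4
Op 2: merge R2<->R3 -> R2=(0,0,0,0) R3=(0,0,0,0)
Op 3: merge R2<->R1 -> R2=(0,4,0,0) R1=(0,4,0,0)
Op 4: merge R2<->R3 -> R2=(0,4,0,0) R3=(0,4,0,0)
Op 5: inc R2 by 3 -> R2=(0,4,3,0) value=7
Op 6: merge R0<->R3 -> R0=(0,4,0,0) R3=(0,4,0,0)
Op 7: merge R3<->R0 -> R3=(0,4,0,0) R0=(0,4,0,0)
Op 8: merge R1<->R3 -> R1=(0,4,0,0) R3=(0,4,0,0)
Op 9: merge R0<->R2 -> R0=(0,4,3,0) R2=(0,4,3,0)

Answer: 0 4 3 0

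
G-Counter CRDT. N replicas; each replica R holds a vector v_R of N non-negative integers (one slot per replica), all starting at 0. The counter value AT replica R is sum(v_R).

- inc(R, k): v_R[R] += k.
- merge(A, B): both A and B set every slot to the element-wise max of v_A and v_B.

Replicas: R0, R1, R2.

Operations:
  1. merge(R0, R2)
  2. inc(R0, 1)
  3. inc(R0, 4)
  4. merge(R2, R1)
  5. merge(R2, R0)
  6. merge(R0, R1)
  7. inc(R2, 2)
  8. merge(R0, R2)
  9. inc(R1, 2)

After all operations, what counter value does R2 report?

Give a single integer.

Op 1: merge R0<->R2 -> R0=(0,0,0) R2=(0,0,0)
Op 2: inc R0 by 1 -> R0=(1,0,0) value=1
Op 3: inc R0 by 4 -> R0=(5,0,0) value=5
Op 4: merge R2<->R1 -> R2=(0,0,0) R1=(0,0,0)
Op 5: merge R2<->R0 -> R2=(5,0,0) R0=(5,0,0)
Op 6: merge R0<->R1 -> R0=(5,0,0) R1=(5,0,0)
Op 7: inc R2 by 2 -> R2=(5,0,2) value=7
Op 8: merge R0<->R2 -> R0=(5,0,2) R2=(5,0,2)
Op 9: inc R1 by 2 -> R1=(5,2,0) value=7

Answer: 7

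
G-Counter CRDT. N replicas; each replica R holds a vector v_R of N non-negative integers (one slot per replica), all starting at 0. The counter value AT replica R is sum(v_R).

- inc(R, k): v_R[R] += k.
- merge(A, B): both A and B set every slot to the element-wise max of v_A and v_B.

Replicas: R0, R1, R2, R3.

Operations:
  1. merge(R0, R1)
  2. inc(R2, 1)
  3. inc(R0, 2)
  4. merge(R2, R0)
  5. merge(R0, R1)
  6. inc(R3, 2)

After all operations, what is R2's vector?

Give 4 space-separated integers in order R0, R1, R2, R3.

Op 1: merge R0<->R1 -> R0=(0,0,0,0) R1=(0,0,0,0)
Op 2: inc R2 by 1 -> R2=(0,0,1,0) value=1
Op 3: inc R0 by 2 -> R0=(2,0,0,0) value=2
Op 4: merge R2<->R0 -> R2=(2,0,1,0) R0=(2,0,1,0)
Op 5: merge R0<->R1 -> R0=(2,0,1,0) R1=(2,0,1,0)
Op 6: inc R3 by 2 -> R3=(0,0,0,2) value=2

Answer: 2 0 1 0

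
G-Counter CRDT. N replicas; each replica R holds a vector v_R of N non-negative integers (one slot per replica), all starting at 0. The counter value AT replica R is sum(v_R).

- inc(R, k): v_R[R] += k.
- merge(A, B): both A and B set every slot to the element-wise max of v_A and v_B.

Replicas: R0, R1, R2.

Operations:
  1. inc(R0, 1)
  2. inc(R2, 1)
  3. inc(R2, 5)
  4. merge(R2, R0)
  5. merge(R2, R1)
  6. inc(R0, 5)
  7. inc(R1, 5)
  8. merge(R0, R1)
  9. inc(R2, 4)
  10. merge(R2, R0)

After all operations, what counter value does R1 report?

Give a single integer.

Answer: 17

Derivation:
Op 1: inc R0 by 1 -> R0=(1,0,0) value=1
Op 2: inc R2 by 1 -> R2=(0,0,1) value=1
Op 3: inc R2 by 5 -> R2=(0,0,6) value=6
Op 4: merge R2<->R0 -> R2=(1,0,6) R0=(1,0,6)
Op 5: merge R2<->R1 -> R2=(1,0,6) R1=(1,0,6)
Op 6: inc R0 by 5 -> R0=(6,0,6) value=12
Op 7: inc R1 by 5 -> R1=(1,5,6) value=12
Op 8: merge R0<->R1 -> R0=(6,5,6) R1=(6,5,6)
Op 9: inc R2 by 4 -> R2=(1,0,10) value=11
Op 10: merge R2<->R0 -> R2=(6,5,10) R0=(6,5,10)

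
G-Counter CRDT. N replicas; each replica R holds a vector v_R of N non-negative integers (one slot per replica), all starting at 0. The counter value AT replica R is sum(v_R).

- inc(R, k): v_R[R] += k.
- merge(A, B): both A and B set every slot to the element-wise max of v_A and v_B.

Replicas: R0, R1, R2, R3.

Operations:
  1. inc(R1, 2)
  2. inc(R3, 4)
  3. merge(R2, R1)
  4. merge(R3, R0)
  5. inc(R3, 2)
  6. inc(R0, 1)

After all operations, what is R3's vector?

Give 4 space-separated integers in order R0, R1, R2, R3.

Answer: 0 0 0 6

Derivation:
Op 1: inc R1 by 2 -> R1=(0,2,0,0) value=2
Op 2: inc R3 by 4 -> R3=(0,0,0,4) value=4
Op 3: merge R2<->R1 -> R2=(0,2,0,0) R1=(0,2,0,0)
Op 4: merge R3<->R0 -> R3=(0,0,0,4) R0=(0,0,0,4)
Op 5: inc R3 by 2 -> R3=(0,0,0,6) value=6
Op 6: inc R0 by 1 -> R0=(1,0,0,4) value=5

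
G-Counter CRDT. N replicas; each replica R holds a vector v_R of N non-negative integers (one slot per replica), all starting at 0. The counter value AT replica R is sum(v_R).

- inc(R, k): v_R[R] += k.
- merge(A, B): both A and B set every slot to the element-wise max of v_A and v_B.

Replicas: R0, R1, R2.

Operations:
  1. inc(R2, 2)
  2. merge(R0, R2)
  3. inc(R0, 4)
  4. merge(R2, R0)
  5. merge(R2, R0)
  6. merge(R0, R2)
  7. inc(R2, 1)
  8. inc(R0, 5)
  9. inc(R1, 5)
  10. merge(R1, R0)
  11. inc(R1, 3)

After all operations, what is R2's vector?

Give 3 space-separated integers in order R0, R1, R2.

Answer: 4 0 3

Derivation:
Op 1: inc R2 by 2 -> R2=(0,0,2) value=2
Op 2: merge R0<->R2 -> R0=(0,0,2) R2=(0,0,2)
Op 3: inc R0 by 4 -> R0=(4,0,2) value=6
Op 4: merge R2<->R0 -> R2=(4,0,2) R0=(4,0,2)
Op 5: merge R2<->R0 -> R2=(4,0,2) R0=(4,0,2)
Op 6: merge R0<->R2 -> R0=(4,0,2) R2=(4,0,2)
Op 7: inc R2 by 1 -> R2=(4,0,3) value=7
Op 8: inc R0 by 5 -> R0=(9,0,2) value=11
Op 9: inc R1 by 5 -> R1=(0,5,0) value=5
Op 10: merge R1<->R0 -> R1=(9,5,2) R0=(9,5,2)
Op 11: inc R1 by 3 -> R1=(9,8,2) value=19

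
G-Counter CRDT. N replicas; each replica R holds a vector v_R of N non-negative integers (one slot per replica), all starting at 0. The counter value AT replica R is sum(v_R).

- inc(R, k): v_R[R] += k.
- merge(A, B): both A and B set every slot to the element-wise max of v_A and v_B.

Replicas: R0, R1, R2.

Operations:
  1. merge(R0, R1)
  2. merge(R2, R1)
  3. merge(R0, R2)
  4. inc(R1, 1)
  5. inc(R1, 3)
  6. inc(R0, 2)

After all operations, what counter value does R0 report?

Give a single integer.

Answer: 2

Derivation:
Op 1: merge R0<->R1 -> R0=(0,0,0) R1=(0,0,0)
Op 2: merge R2<->R1 -> R2=(0,0,0) R1=(0,0,0)
Op 3: merge R0<->R2 -> R0=(0,0,0) R2=(0,0,0)
Op 4: inc R1 by 1 -> R1=(0,1,0) value=1
Op 5: inc R1 by 3 -> R1=(0,4,0) value=4
Op 6: inc R0 by 2 -> R0=(2,0,0) value=2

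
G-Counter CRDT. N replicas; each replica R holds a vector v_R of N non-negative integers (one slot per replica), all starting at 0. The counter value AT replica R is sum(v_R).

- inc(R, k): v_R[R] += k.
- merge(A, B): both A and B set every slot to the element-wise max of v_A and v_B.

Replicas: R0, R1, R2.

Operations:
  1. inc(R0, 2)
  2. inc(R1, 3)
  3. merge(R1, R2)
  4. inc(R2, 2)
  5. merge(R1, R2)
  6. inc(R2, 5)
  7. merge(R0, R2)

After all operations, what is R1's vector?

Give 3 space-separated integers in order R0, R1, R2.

Answer: 0 3 2

Derivation:
Op 1: inc R0 by 2 -> R0=(2,0,0) value=2
Op 2: inc R1 by 3 -> R1=(0,3,0) value=3
Op 3: merge R1<->R2 -> R1=(0,3,0) R2=(0,3,0)
Op 4: inc R2 by 2 -> R2=(0,3,2) value=5
Op 5: merge R1<->R2 -> R1=(0,3,2) R2=(0,3,2)
Op 6: inc R2 by 5 -> R2=(0,3,7) value=10
Op 7: merge R0<->R2 -> R0=(2,3,7) R2=(2,3,7)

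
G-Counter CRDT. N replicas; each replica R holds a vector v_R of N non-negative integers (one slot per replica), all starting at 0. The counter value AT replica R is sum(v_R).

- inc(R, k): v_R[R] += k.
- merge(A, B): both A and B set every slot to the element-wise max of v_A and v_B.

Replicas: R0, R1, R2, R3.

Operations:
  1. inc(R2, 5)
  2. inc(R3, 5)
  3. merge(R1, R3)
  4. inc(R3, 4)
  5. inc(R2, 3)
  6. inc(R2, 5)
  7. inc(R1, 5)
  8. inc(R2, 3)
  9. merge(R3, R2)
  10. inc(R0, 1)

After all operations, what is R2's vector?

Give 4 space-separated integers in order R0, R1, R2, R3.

Op 1: inc R2 by 5 -> R2=(0,0,5,0) value=5
Op 2: inc R3 by 5 -> R3=(0,0,0,5) value=5
Op 3: merge R1<->R3 -> R1=(0,0,0,5) R3=(0,0,0,5)
Op 4: inc R3 by 4 -> R3=(0,0,0,9) value=9
Op 5: inc R2 by 3 -> R2=(0,0,8,0) value=8
Op 6: inc R2 by 5 -> R2=(0,0,13,0) value=13
Op 7: inc R1 by 5 -> R1=(0,5,0,5) value=10
Op 8: inc R2 by 3 -> R2=(0,0,16,0) value=16
Op 9: merge R3<->R2 -> R3=(0,0,16,9) R2=(0,0,16,9)
Op 10: inc R0 by 1 -> R0=(1,0,0,0) value=1

Answer: 0 0 16 9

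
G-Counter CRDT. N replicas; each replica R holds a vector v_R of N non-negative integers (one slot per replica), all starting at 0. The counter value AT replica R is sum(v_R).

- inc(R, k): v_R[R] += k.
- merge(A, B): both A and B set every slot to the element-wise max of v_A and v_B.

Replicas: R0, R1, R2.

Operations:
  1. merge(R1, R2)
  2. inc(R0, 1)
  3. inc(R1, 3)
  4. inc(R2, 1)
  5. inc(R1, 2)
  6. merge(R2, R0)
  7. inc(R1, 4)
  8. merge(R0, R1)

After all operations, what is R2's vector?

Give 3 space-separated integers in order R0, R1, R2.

Op 1: merge R1<->R2 -> R1=(0,0,0) R2=(0,0,0)
Op 2: inc R0 by 1 -> R0=(1,0,0) value=1
Op 3: inc R1 by 3 -> R1=(0,3,0) value=3
Op 4: inc R2 by 1 -> R2=(0,0,1) value=1
Op 5: inc R1 by 2 -> R1=(0,5,0) value=5
Op 6: merge R2<->R0 -> R2=(1,0,1) R0=(1,0,1)
Op 7: inc R1 by 4 -> R1=(0,9,0) value=9
Op 8: merge R0<->R1 -> R0=(1,9,1) R1=(1,9,1)

Answer: 1 0 1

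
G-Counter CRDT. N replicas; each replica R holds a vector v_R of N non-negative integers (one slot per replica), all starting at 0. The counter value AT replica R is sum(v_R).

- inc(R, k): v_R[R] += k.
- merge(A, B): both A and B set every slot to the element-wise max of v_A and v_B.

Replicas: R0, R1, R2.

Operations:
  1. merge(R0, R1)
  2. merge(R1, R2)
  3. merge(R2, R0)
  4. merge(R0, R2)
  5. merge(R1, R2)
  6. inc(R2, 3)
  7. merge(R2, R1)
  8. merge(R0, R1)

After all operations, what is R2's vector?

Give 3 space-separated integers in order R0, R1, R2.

Answer: 0 0 3

Derivation:
Op 1: merge R0<->R1 -> R0=(0,0,0) R1=(0,0,0)
Op 2: merge R1<->R2 -> R1=(0,0,0) R2=(0,0,0)
Op 3: merge R2<->R0 -> R2=(0,0,0) R0=(0,0,0)
Op 4: merge R0<->R2 -> R0=(0,0,0) R2=(0,0,0)
Op 5: merge R1<->R2 -> R1=(0,0,0) R2=(0,0,0)
Op 6: inc R2 by 3 -> R2=(0,0,3) value=3
Op 7: merge R2<->R1 -> R2=(0,0,3) R1=(0,0,3)
Op 8: merge R0<->R1 -> R0=(0,0,3) R1=(0,0,3)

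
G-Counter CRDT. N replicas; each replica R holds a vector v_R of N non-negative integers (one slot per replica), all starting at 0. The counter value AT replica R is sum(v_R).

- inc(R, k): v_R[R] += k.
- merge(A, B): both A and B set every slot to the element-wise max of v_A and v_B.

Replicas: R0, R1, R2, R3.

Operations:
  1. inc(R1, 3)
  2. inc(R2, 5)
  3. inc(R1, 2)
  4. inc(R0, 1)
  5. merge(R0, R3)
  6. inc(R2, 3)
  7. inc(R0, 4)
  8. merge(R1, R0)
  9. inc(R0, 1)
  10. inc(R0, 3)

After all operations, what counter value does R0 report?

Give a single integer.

Op 1: inc R1 by 3 -> R1=(0,3,0,0) value=3
Op 2: inc R2 by 5 -> R2=(0,0,5,0) value=5
Op 3: inc R1 by 2 -> R1=(0,5,0,0) value=5
Op 4: inc R0 by 1 -> R0=(1,0,0,0) value=1
Op 5: merge R0<->R3 -> R0=(1,0,0,0) R3=(1,0,0,0)
Op 6: inc R2 by 3 -> R2=(0,0,8,0) value=8
Op 7: inc R0 by 4 -> R0=(5,0,0,0) value=5
Op 8: merge R1<->R0 -> R1=(5,5,0,0) R0=(5,5,0,0)
Op 9: inc R0 by 1 -> R0=(6,5,0,0) value=11
Op 10: inc R0 by 3 -> R0=(9,5,0,0) value=14

Answer: 14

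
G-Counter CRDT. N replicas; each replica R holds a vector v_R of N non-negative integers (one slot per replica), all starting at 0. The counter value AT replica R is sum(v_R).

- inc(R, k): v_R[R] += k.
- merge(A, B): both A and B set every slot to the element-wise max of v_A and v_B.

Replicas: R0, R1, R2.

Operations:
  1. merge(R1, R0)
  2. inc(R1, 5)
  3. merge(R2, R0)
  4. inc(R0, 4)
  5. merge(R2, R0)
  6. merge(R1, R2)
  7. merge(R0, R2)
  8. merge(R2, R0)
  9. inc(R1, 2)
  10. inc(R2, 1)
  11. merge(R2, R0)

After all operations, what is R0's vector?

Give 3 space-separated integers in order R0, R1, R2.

Op 1: merge R1<->R0 -> R1=(0,0,0) R0=(0,0,0)
Op 2: inc R1 by 5 -> R1=(0,5,0) value=5
Op 3: merge R2<->R0 -> R2=(0,0,0) R0=(0,0,0)
Op 4: inc R0 by 4 -> R0=(4,0,0) value=4
Op 5: merge R2<->R0 -> R2=(4,0,0) R0=(4,0,0)
Op 6: merge R1<->R2 -> R1=(4,5,0) R2=(4,5,0)
Op 7: merge R0<->R2 -> R0=(4,5,0) R2=(4,5,0)
Op 8: merge R2<->R0 -> R2=(4,5,0) R0=(4,5,0)
Op 9: inc R1 by 2 -> R1=(4,7,0) value=11
Op 10: inc R2 by 1 -> R2=(4,5,1) value=10
Op 11: merge R2<->R0 -> R2=(4,5,1) R0=(4,5,1)

Answer: 4 5 1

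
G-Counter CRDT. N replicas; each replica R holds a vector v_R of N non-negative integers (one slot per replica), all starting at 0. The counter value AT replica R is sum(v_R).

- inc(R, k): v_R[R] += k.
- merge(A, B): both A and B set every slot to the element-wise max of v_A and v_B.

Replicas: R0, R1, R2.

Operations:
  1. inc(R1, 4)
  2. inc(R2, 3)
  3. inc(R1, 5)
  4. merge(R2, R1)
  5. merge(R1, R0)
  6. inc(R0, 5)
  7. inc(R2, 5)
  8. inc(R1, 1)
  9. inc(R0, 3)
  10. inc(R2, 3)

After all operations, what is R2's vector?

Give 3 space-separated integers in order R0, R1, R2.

Op 1: inc R1 by 4 -> R1=(0,4,0) value=4
Op 2: inc R2 by 3 -> R2=(0,0,3) value=3
Op 3: inc R1 by 5 -> R1=(0,9,0) value=9
Op 4: merge R2<->R1 -> R2=(0,9,3) R1=(0,9,3)
Op 5: merge R1<->R0 -> R1=(0,9,3) R0=(0,9,3)
Op 6: inc R0 by 5 -> R0=(5,9,3) value=17
Op 7: inc R2 by 5 -> R2=(0,9,8) value=17
Op 8: inc R1 by 1 -> R1=(0,10,3) value=13
Op 9: inc R0 by 3 -> R0=(8,9,3) value=20
Op 10: inc R2 by 3 -> R2=(0,9,11) value=20

Answer: 0 9 11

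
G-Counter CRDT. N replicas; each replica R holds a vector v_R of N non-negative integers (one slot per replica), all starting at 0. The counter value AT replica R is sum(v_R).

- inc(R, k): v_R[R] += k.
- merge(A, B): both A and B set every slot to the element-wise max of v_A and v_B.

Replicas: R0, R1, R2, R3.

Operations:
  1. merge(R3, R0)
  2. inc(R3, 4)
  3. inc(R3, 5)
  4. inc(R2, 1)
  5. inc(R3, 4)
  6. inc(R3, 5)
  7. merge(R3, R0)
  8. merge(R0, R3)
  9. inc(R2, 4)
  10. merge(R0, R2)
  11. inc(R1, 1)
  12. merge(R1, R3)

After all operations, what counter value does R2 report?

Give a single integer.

Op 1: merge R3<->R0 -> R3=(0,0,0,0) R0=(0,0,0,0)
Op 2: inc R3 by 4 -> R3=(0,0,0,4) value=4
Op 3: inc R3 by 5 -> R3=(0,0,0,9) value=9
Op 4: inc R2 by 1 -> R2=(0,0,1,0) value=1
Op 5: inc R3 by 4 -> R3=(0,0,0,13) value=13
Op 6: inc R3 by 5 -> R3=(0,0,0,18) value=18
Op 7: merge R3<->R0 -> R3=(0,0,0,18) R0=(0,0,0,18)
Op 8: merge R0<->R3 -> R0=(0,0,0,18) R3=(0,0,0,18)
Op 9: inc R2 by 4 -> R2=(0,0,5,0) value=5
Op 10: merge R0<->R2 -> R0=(0,0,5,18) R2=(0,0,5,18)
Op 11: inc R1 by 1 -> R1=(0,1,0,0) value=1
Op 12: merge R1<->R3 -> R1=(0,1,0,18) R3=(0,1,0,18)

Answer: 23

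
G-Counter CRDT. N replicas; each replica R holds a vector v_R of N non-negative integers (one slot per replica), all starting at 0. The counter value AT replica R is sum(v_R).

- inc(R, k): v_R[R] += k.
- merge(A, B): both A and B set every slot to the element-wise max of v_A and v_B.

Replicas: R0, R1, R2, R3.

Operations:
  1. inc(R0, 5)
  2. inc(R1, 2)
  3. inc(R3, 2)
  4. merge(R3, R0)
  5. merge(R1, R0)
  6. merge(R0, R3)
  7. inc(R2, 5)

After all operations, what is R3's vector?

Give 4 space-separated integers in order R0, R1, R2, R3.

Answer: 5 2 0 2

Derivation:
Op 1: inc R0 by 5 -> R0=(5,0,0,0) value=5
Op 2: inc R1 by 2 -> R1=(0,2,0,0) value=2
Op 3: inc R3 by 2 -> R3=(0,0,0,2) value=2
Op 4: merge R3<->R0 -> R3=(5,0,0,2) R0=(5,0,0,2)
Op 5: merge R1<->R0 -> R1=(5,2,0,2) R0=(5,2,0,2)
Op 6: merge R0<->R3 -> R0=(5,2,0,2) R3=(5,2,0,2)
Op 7: inc R2 by 5 -> R2=(0,0,5,0) value=5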